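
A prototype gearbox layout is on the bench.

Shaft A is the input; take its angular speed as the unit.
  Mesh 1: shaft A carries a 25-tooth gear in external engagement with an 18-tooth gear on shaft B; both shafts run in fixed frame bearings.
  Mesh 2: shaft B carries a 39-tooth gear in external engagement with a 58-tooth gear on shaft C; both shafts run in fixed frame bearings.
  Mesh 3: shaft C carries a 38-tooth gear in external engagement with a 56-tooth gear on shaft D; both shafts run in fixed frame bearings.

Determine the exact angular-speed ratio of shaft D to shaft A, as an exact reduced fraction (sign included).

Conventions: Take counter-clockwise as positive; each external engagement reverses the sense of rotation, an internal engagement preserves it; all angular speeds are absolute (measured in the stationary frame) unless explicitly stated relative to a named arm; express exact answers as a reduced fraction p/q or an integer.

class = fixed-axis compound train [3 meshes; 3 ratios multiply, 3 sense flips]
mesh 1 [25T→18T]: running ratio 25/18, sense −
mesh 2 [39T→58T]: running ratio 325/348, sense +
mesh 3 [38T→56T]: running ratio 6175/9744, sense −
ω_out/ω_in = -6175/9744

-6175/9744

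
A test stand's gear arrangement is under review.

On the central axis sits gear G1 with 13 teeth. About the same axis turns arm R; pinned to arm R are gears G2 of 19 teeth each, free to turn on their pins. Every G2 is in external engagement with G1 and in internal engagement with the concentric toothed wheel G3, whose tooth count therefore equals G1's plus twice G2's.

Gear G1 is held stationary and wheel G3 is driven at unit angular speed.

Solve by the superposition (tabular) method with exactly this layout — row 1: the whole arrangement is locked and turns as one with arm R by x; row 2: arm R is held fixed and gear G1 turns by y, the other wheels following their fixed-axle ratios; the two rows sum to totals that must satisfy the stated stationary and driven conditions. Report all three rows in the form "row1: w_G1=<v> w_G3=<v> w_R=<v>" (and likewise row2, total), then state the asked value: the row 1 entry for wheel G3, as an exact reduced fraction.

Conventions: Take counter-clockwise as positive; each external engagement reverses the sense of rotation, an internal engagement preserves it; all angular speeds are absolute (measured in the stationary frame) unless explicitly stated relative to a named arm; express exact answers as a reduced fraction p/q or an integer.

row1: w_G1=51/64 w_G3=51/64 w_R=51/64
row2: w_G1=-51/64 w_G3=13/64 w_R=0
total: w_G1=0 w_G3=1 w_R=51/64
asked value: 51/64

topology: planetary set — G1 13T / G2 19T / G3 51T, arm = carrier (Willis)
superposition row 1 [locked train]: every member turns x
superposition row 2 [arm held]: sun y, ring −(13/51)·y, arm 0
boundary: total ω_sun = x + y = 0 and total ω_ring = x − (13/51)·y = 1  ⇒  y = -51/64, x = 51/64
row 2 ring = −(13/51)·(-51/64) = 13/64
totals (row 1 + row 2): sun 51/64 + (-51/64) = 0, ring 51/64 + 13/64 = 1, arm 51/64 + 0 = 51/64
asked cell (row1, ring) = 51/64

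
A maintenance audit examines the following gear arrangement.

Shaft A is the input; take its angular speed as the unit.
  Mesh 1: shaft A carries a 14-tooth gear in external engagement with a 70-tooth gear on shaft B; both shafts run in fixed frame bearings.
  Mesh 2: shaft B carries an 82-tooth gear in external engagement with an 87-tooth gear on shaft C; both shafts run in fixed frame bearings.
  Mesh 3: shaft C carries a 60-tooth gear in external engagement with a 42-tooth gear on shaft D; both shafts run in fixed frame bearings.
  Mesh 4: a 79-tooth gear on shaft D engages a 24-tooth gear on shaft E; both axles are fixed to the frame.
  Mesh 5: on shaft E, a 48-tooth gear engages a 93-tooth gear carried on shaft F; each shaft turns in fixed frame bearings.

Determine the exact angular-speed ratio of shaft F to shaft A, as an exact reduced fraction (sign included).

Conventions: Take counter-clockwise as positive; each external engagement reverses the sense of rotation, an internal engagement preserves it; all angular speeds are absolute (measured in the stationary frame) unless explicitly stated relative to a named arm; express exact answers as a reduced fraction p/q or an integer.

class = fixed-axis compound train [5 meshes; 5 ratios multiply, 5 sense flips]
mesh 1 [14T→70T]: running ratio 1/5, sense −
mesh 2 [82T→87T]: running ratio 82/435, sense +
mesh 3 [60T→42T]: running ratio 164/609, sense −
mesh 4 [79T→24T]: running ratio 3239/3654, sense +
mesh 5 [48T→93T]: running ratio 25912/56637, sense −
ω_out/ω_in = -25912/56637

-25912/56637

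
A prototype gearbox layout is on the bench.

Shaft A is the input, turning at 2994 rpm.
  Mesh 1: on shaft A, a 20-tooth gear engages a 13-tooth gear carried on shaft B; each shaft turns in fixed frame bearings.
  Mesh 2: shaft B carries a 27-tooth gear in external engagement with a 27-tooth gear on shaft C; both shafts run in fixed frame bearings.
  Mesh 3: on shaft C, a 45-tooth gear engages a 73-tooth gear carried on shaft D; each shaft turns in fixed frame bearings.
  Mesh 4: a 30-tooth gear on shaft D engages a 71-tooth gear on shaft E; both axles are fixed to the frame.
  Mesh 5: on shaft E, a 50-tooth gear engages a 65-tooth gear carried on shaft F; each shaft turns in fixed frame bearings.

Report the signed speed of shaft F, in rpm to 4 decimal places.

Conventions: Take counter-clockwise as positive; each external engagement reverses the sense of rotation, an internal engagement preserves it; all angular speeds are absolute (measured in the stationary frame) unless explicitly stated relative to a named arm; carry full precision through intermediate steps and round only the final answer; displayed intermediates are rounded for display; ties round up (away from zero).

5-mesh fixed-axis compound train (all bearings frame-fixed)
mesh 1 [20T→13T]: ω = 2994.0000×20/13 = 4606.1538 rpm, sense flips to −
mesh 2 [27T→27T]: ω = 4606.1538×27/27 = 4606.1538 rpm, sense flips to +
mesh 3 [45T→73T]: ω = 4606.1538×45/73 = 2839.4099 rpm, sense flips to −
mesh 4 [30T→71T]: ω = 2839.4099×30/71 = 1199.7507 rpm, sense flips to +
mesh 5 [50T→65T]: ω = 1199.7507×50/65 = 922.8851 rpm, sense flips to −
signed output speed = -922.8851 rpm

-922.8851 rpm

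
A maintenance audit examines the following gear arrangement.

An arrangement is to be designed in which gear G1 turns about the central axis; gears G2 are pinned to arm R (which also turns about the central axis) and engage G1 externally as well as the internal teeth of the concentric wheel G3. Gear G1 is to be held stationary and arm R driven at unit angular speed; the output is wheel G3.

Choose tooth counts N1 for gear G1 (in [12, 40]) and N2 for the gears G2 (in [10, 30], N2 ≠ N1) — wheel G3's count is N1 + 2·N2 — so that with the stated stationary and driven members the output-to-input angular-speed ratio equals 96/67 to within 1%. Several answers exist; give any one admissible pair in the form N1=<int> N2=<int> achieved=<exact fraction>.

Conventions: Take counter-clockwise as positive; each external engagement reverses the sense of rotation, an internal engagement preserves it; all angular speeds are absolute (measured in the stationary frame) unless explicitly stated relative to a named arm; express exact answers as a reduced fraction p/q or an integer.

design class (target 96/67): planetary set
Willis with ω_sun = 0: ω_ring/ω_arm = (N1+N3)/N3; set equal to 96/67  ⇒  N3/N1 = 1/(96/67 − 1) = 67/29
N3 = N1 + 2·N2  ⇒  N2/N1 = (N3/N1 − 1)/2 = (67/29 − 1)/2 = 19/29
smallest multiple with N1 ≥ 12 and N2 ≥ 10: k = 1  ⇒  N1 = 1·29 = 29, N2 = 1·19 = 19 (N1 ≤ 40, N2 ≤ 30, N2 ≠ N1 ✓), N3 = 29 + 2·19 = 67
check: (N1+N3)/N3 with N1 = 29, N3 = 67 gives 96/67; |achieved − target| = 0 ≤ 24/1675 ✓

N1=29 N2=19 achieved=96/67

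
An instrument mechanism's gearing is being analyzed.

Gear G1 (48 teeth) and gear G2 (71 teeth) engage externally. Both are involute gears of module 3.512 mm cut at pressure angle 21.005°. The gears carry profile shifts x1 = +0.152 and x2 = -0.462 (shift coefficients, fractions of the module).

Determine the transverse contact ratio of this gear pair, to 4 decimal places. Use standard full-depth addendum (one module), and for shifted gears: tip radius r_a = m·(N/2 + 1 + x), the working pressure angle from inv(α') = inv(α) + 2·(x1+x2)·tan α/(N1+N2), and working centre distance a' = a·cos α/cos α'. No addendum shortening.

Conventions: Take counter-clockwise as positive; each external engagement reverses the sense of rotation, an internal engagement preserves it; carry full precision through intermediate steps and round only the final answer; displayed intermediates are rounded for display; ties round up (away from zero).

1.7580

recognized (one external pair, fixed centres): single-mesh tooth geometry, m = 3.512, N1 = 48, N2 = 71
base radii: r_b1 = 78.686991, r_b2 = 116.391174
tip radii: r_a1 = 88.333824, r_a2 = 126.565456
inv(α') = inv(21.005°) + 2·(+0.152-0.462)·tan α/(48+71) = 0.01535727  ⇒  α' = 20.19383°
a' = a·cos α / cos α' = 208.9640·cos 21.005°/cos 20.19383° = 207.854962
action lengths: √(r_a1²−r_b1²) = 40.140029, √(r_a2²−r_b2²) = 49.718300
base pitch p_b = π·m·cos α = 10.300103
CR = (40.140029 + 49.718300 − 207.854962·sin 20.19383°)/10.300103 = 1.757983
contact ratio ≈ 1.7580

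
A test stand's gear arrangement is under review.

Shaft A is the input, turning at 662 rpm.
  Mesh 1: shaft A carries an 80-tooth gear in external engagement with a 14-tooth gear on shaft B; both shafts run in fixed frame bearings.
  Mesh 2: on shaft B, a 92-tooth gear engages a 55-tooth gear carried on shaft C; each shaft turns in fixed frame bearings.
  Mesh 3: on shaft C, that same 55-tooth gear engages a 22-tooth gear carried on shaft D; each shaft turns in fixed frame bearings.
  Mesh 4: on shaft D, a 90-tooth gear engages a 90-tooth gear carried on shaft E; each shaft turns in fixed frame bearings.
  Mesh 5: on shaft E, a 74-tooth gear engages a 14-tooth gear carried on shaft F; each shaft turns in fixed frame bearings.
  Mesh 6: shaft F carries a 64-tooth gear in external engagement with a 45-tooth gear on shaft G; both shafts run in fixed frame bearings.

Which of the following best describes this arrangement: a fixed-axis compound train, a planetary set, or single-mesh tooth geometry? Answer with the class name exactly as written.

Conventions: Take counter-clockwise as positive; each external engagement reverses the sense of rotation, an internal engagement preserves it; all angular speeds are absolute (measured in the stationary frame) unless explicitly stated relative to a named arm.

class = fixed-axis compound train [6 meshes; 6 ratios multiply, 6 sense flips]
classification: fixed-axis compound train

fixed-axis compound train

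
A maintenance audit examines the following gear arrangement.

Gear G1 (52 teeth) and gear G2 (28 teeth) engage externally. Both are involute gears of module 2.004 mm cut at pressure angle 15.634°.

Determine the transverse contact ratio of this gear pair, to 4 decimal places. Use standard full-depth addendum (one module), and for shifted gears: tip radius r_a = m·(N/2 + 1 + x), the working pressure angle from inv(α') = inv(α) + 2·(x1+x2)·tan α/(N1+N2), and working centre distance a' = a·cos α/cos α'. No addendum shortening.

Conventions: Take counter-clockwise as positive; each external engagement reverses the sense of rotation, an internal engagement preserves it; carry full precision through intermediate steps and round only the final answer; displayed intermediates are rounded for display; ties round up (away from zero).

single-mesh involute tooth geometry (52T engaging 28T at module 2.004)
base radii: r_b1 = 50.176299, r_b2 = 27.018007
tip radii: r_a1 = 54.108000, r_a2 = 30.060000
no profile shift: α' = α, a' = a
action lengths: √(r_a1²−r_b1²) = 20.248820, √(r_a2²−r_b2²) = 13.176908
base pitch p_b = π·m·cos α = 6.062827
CR = (20.248820 + 13.176908 − 80.160000·sin 15.63400°)/6.062827 = 1.950130
contact ratio ≈ 1.9501

1.9501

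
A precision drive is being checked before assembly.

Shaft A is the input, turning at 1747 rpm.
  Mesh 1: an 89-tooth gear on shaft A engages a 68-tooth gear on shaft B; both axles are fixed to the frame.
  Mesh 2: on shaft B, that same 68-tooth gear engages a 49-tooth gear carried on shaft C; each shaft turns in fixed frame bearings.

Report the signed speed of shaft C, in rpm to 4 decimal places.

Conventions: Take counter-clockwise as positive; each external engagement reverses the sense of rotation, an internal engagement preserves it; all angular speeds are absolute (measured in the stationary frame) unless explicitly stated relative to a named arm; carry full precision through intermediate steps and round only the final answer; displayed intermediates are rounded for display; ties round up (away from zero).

topology: fixed-axis compound train — 2 meshes, A→C
mesh 1 [89T→68T]: ω = 1747.0000×89/68 = 2286.5147 rpm, sense flips to −
mesh 2 [68T→49T]: ω = 2286.5147×68/49 = 3173.1224 rpm, sense flips to +
signed output speed = +3173.1224 rpm

+3173.1224 rpm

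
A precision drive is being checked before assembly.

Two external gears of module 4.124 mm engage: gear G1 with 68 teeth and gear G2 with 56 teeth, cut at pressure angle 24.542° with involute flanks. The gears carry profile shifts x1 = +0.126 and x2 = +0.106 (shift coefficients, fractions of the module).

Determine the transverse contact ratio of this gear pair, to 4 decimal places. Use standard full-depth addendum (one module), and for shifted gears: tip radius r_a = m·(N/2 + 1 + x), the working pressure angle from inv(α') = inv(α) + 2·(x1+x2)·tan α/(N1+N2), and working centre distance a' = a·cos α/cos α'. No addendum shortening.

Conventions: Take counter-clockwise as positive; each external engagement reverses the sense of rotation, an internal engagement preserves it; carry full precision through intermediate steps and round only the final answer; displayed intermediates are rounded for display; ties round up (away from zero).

1.5524

class = single-mesh tooth geometry [involute pair 68T × 56T, m = 4.124]
base radii: r_b1 = 127.548472, r_b2 = 105.039918
tip radii: r_a1 = 144.859624, r_a2 = 120.033144
inv(α') = inv(24.542°) + 2·(+0.126+0.106)·tan α/(68+56) = 0.02998174  ⇒  α' = 25.00168°
a' = a·cos α / cos α' = 255.6880·cos 24.542°/cos 25.00168° = 256.636412
action lengths: √(r_a1²−r_b1²) = 68.670940, √(r_a2²−r_b2²) = 58.091061
base pitch p_b = π·m·cos α = 11.785451
CR = (68.670940 + 58.091061 − 256.636412·sin 25.00168°)/11.785451 = 1.552416
contact ratio ≈ 1.5524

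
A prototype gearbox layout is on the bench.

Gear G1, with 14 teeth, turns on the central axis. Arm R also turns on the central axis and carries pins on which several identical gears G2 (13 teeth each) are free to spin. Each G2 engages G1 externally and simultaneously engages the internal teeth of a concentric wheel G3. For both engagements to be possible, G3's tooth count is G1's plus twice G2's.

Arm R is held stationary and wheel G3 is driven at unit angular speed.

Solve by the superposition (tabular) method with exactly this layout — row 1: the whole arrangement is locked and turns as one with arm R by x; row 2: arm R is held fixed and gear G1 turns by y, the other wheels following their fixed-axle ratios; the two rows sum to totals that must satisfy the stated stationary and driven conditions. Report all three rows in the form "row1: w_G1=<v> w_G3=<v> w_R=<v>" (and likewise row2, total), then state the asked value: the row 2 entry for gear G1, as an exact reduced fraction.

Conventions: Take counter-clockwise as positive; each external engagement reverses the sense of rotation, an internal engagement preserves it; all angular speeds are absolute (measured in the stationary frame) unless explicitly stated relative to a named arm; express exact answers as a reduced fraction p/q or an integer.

row1: w_G1=0 w_G3=0 w_R=0
row2: w_G1=-20/7 w_G3=1 w_R=0
total: w_G1=-20/7 w_G3=1 w_R=0
asked value: -20/7

planetary set (14T centre, 13T on arm, 40T internal) — Willis relation
superposition row 1 [locked train]: every member turns x
row 2 — arm fixed, fixed-axis ratios: sun y, ring −(14/40)·y, arm 0
boundary: total ω_arm = x = 0 and total ω_ring = x − (14/40)·y = 1  ⇒  y = -20/7, x = 0
row 2 ring = −(14/40)·(-20/7) = 1
totals (row 1 + row 2): sun 0 + (-20/7) = -20/7, ring 0 + 1 = 1, arm 0 + 0 = 0
asked cell (row2, sun) = -20/7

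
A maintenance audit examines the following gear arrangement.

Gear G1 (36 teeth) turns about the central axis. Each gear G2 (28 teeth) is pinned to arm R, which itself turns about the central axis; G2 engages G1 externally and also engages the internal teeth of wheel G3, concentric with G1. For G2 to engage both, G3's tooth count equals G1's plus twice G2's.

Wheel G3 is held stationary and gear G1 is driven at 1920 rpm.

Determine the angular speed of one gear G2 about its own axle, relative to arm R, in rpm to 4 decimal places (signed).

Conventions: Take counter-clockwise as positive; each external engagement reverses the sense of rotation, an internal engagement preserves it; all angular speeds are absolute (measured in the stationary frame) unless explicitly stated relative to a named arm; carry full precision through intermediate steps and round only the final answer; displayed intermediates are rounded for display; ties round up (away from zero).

recognized (axles ride arm R): planetary set, 36/28/92 teeth
normalise by the input: solve with ω_sun = 1, then scale by 1920 rpm
ring teeth: 36 + 2·28 = 92
36(ω_sun−ω_arm) = −92(ω_ring−ω_arm),  ω_ring = 0, ω_sun = 1
36(1−ω_arm) = −92(0−ω_arm)  ⇒  128·ω_arm = 36  ⇒  ω_arm = 9/32
sun–planet mesh: 36·(1−9/32) = −28·(ω_p−ω_arm)  ⇒  ω_p−ω_arm = -207/224
scale: ω_p−ω_arm = -207/224 × 1920 rpm = -1774.2857 rpm

-1774.2857 rpm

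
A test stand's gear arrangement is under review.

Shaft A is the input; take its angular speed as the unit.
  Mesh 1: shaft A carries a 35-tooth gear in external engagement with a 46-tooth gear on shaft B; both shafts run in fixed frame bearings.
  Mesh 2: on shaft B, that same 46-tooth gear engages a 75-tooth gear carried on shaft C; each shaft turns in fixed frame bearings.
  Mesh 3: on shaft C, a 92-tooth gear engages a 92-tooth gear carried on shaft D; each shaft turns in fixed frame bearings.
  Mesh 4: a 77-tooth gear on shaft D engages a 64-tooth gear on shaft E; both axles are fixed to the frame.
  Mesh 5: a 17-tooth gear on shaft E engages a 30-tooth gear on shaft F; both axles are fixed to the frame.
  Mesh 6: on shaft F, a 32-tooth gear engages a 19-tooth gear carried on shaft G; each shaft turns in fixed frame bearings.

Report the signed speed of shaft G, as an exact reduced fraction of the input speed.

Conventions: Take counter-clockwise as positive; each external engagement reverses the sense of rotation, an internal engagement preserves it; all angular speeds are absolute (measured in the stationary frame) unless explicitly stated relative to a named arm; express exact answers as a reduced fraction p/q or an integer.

6-mesh fixed-axis compound train (all bearings frame-fixed)
mesh 1 [35T→46T]: |ω|/ω_in = 1×35/46 = 35/46, sense flips to −
mesh 2 [46T→75T]: |ω|/ω_in = (35/46)×46/75 = 7/15, sense flips to +
mesh 3 [92T→92T]: |ω|/ω_in = (7/15)×92/92 = 7/15, sense flips to −
mesh 4 [77T→64T]: |ω|/ω_in = (7/15)×77/64 = 539/960, sense flips to +
mesh 5 [17T→30T]: |ω|/ω_in = (539/960)×17/30 = 9163/28800, sense flips to −
mesh 6 [32T→19T]: |ω|/ω_in = (9163/28800)×32/19 = 9163/17100, sense flips to +
signed output speed (× input speed) = 9163/17100

9163/17100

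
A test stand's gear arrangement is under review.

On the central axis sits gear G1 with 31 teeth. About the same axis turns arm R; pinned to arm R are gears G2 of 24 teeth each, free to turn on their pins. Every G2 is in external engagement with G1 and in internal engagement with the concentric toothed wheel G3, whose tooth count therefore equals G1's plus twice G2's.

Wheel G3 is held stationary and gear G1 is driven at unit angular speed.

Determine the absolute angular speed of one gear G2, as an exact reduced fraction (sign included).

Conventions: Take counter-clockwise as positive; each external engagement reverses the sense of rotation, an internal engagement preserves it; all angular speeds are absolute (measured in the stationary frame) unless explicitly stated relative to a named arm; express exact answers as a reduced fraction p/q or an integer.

-31/48

recognized (axles ride arm R): planetary set, 31/24/79 teeth
ring teeth: 31 + 2·24 = 79
31(ω_sun−ω_arm) = −79(ω_ring−ω_arm),  ω_ring = 0, ω_sun = 1
31(1−ω_arm) = −79(0−ω_arm)  ⇒  110·ω_arm = 31  ⇒  ω_arm = 31/110
sun–planet mesh: 31·(1−31/110) = −24·(ω_p−ω_arm)  ⇒  ω_p−ω_arm = -2449/2640
ω_p = 31/110 − 2449/2640 = -31/48
exact speed ratio = -31/48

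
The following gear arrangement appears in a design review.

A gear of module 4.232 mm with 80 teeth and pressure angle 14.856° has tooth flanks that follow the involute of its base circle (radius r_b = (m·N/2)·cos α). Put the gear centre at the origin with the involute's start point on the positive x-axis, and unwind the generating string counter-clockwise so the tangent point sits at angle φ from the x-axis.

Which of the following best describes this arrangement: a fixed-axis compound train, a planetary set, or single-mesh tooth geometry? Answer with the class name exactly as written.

single-mesh involute tooth geometry (80T wheel at module 4.232)
classification: single-mesh tooth geometry

single-mesh tooth geometry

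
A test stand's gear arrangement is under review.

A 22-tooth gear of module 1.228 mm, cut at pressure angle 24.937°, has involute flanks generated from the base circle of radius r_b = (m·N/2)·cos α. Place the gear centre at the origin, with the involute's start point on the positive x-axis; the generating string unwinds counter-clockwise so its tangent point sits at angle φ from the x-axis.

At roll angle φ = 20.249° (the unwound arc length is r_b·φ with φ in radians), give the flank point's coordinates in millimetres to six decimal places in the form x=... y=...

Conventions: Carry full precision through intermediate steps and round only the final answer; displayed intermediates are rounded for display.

x=12.989884 y=0.177982

single-mesh involute tooth geometry (22T wheel at module 1.228)
pitch radius r_p = m·N/2 = 1.228·22/2 = 13.508000
base radius r_b = r_p·cos α = 13.508000·cos 24.937° = 12.248675
roll angle φ = 20.249° = 0.35341172 rad
x = r_b·(cos φ + φ·sin φ) = 12.989884
y = r_b·(sin φ − φ·cos φ) = 0.177982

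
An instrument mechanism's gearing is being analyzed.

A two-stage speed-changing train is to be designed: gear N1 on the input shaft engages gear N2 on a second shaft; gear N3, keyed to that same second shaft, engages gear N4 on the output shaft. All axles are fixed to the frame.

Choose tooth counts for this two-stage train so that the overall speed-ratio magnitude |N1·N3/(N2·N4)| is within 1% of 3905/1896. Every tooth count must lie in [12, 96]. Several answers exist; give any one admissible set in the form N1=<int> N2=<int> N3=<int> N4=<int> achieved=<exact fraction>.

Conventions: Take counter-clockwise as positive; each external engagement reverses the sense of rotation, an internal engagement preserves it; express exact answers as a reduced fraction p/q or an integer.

design class (target 3905/1896): fixed-axis compound train
target = 3905/1896 in lowest terms: an exact hit needs N1·N3 = k·3905 and N2·N4 = k·1896 for one integer k, every count in [12, 96]; additionally prefer no 1:1 stage (N1 ≠ N2, N3 ≠ N4)
k = 1: N1·N3 = 3905 = 55·71, N2·N4 = 1896 = 24·79
achieved = 55·71/(24·79) = 3905/1896; |achieved − target| = 0 ≤ 781/37920 ✓

N1=55 N2=24 N3=71 N4=79 achieved=3905/1896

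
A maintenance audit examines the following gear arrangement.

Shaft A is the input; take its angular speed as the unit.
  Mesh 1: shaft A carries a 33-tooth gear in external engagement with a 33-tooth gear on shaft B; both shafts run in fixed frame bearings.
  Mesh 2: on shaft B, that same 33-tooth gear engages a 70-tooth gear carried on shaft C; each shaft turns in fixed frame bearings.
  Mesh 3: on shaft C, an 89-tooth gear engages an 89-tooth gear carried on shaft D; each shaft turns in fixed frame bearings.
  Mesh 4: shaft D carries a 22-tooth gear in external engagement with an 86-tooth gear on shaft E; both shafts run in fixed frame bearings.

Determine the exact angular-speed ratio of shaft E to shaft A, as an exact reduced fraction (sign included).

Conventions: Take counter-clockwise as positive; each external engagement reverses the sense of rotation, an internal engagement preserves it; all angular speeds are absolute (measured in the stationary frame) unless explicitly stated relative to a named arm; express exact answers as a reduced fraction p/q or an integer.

class = fixed-axis compound train [4 meshes; 4 ratios multiply, 4 sense flips]
mesh 1 [33T→33T]: running ratio 1, sense −
mesh 2 [33T→70T]: running ratio 33/70, sense +
mesh 3 [89T→89T]: running ratio 33/70, sense −
mesh 4 [22T→86T]: running ratio 363/3010, sense +
ω_out/ω_in = 363/3010

363/3010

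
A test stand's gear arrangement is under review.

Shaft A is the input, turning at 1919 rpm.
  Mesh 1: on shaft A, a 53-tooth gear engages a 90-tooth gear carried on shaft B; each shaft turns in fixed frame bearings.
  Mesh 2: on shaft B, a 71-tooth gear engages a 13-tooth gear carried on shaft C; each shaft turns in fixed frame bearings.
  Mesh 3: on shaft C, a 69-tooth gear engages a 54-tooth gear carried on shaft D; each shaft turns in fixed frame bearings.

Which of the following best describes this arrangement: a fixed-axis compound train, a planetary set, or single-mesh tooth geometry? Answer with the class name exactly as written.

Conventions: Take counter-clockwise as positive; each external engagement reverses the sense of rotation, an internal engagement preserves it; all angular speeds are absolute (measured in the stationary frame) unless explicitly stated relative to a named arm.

class = fixed-axis compound train [3 meshes; 3 ratios multiply, 3 sense flips]
classification: fixed-axis compound train

fixed-axis compound train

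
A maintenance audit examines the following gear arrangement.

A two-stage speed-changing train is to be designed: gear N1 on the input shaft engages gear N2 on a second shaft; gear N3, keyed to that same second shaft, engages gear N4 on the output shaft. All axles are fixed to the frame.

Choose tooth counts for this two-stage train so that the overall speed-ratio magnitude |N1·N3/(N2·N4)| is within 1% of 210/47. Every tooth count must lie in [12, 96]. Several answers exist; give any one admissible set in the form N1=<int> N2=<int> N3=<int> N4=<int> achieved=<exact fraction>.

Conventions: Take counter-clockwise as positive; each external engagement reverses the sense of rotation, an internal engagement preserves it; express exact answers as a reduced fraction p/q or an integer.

N1=28 N2=12 N3=90 N4=47 achieved=210/47

design class (target 210/47): fixed-axis compound train
target = 210/47 in lowest terms: an exact hit needs N1·N3 = k·210 and N2·N4 = k·47 for one integer k, every count in [12, 96]; additionally prefer no 1:1 stage (N1 ≠ N2, N3 ≠ N4)
k = 1…11: no 1:1-free in-range split of k·210 and k·47 into factor pairs; take k = 12
k = 12: N1·N3 = 2520 = 28·90, N2·N4 = 564 = 12·47
achieved = 28·90/(12·47) = 210/47; |achieved − target| = 0 ≤ 21/470 ✓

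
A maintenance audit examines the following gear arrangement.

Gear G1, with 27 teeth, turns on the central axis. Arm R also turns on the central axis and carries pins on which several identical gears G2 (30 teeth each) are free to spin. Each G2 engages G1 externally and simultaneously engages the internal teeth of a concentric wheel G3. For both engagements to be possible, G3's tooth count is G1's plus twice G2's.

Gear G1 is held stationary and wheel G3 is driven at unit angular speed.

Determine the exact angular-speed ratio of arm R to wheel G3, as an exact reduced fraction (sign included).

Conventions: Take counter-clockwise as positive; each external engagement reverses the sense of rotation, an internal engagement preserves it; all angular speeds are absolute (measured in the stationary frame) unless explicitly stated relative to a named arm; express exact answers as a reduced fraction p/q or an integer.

29/38

planetary set (27T centre, 30T on arm, 87T internal) — Willis relation
ring teeth: 27 + 2·30 = 87
27(ω_sun−ω_arm) = −87(ω_ring−ω_arm),  ω_sun = 0, ω_ring = 1
27(0−ω_arm) = −87(1−ω_arm)  ⇒  114·ω_arm = 87  ⇒  ω_arm = 29/38
ω_out/ω_in = 29/38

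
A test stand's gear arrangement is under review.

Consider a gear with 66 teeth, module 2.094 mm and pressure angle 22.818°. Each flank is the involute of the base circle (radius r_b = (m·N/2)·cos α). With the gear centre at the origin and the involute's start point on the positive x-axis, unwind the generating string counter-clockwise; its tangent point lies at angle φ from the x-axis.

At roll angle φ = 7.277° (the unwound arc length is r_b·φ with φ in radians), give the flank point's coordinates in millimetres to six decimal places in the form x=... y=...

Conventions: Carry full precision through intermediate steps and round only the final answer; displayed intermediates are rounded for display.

single-mesh involute tooth geometry (66T wheel at module 2.094)
pitch radius r_p = m·N/2 = 2.094·66/2 = 69.102000
base radius r_b = r_p·cos α = 69.102000·cos 22.818° = 63.694172
roll angle φ = 7.277° = 0.12700761 rad
x = r_b·(cos φ + φ·sin φ) = 64.205825
y = r_b·(sin φ − φ·cos φ) = 0.043428

x=64.205825 y=0.043428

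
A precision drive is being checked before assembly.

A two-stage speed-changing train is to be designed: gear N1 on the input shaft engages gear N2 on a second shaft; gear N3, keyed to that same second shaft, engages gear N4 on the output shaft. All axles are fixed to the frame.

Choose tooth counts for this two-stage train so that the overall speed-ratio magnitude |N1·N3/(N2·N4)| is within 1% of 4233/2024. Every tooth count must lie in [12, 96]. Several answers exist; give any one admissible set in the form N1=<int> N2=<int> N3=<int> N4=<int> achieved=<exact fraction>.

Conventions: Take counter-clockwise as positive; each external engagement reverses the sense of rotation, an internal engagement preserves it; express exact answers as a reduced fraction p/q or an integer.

topology: fixed-axis compound train — 2 stages, target 4233/2024
target = 4233/2024 in lowest terms: an exact hit needs N1·N3 = k·4233 and N2·N4 = k·2024 for one integer k, every count in [12, 96]; additionally prefer no 1:1 stage (N1 ≠ N2, N3 ≠ N4)
k = 1: N1·N3 = 4233 = 51·83, N2·N4 = 2024 = 22·92
achieved = 51·83/(22·92) = 4233/2024; |achieved − target| = 0 ≤ 4233/202400 ✓

N1=51 N2=22 N3=83 N4=92 achieved=4233/2024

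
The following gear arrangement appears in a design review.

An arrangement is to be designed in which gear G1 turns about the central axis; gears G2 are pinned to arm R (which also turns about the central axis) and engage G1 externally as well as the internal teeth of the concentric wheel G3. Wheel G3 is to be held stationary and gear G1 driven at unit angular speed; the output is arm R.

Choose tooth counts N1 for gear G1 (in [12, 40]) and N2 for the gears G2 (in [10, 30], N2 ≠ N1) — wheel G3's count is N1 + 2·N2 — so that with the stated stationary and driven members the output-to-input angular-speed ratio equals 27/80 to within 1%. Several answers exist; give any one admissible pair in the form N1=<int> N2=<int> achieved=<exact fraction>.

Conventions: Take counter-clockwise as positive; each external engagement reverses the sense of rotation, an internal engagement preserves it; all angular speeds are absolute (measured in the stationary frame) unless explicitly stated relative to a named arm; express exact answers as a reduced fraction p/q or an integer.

topology: planetary set — design target 27/80, arm = carrier (Willis)
Willis with ω_ring = 0: ω_arm/ω_sun = N1/(N1+N3); set equal to 27/80  ⇒  N3/N1 = 1/(27/80) − 1 = 53/27
N3 = N1 + 2·N2  ⇒  N2/N1 = (N3/N1 − 1)/2 = (53/27 − 1)/2 = 13/27
smallest multiple with N1 ≥ 12 and N2 ≥ 10: k = 1  ⇒  N1 = 1·27 = 27, N2 = 1·13 = 13 (N1 ≤ 40, N2 ≤ 30, N2 ≠ N1 ✓), N3 = 27 + 2·13 = 53
check: N1/(N1+N3) with N1 = 27, N3 = 53 gives 27/80; |achieved − target| = 0 ≤ 27/8000 ✓

N1=27 N2=13 achieved=27/80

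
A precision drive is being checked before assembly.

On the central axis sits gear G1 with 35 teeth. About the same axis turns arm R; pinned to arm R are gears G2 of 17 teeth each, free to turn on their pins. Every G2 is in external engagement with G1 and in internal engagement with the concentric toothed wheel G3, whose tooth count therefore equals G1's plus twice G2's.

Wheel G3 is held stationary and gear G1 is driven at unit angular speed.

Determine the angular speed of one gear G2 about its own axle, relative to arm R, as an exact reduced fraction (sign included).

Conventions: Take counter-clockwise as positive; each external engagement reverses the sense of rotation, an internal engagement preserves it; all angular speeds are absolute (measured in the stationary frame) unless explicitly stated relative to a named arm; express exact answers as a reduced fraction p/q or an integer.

-2415/1768

recognized (axles ride arm R): planetary set, 35/17/69 teeth
ring teeth: 35 + 2·17 = 69
35(ω_sun−ω_arm) = −69(ω_ring−ω_arm),  ω_ring = 0, ω_sun = 1
35(1−ω_arm) = −69(0−ω_arm)  ⇒  104·ω_arm = 35  ⇒  ω_arm = 35/104
sun–planet mesh: 35·(1−35/104) = −17·(ω_p−ω_arm)  ⇒  ω_p−ω_arm = -2415/1768
exact speed ratio = -2415/1768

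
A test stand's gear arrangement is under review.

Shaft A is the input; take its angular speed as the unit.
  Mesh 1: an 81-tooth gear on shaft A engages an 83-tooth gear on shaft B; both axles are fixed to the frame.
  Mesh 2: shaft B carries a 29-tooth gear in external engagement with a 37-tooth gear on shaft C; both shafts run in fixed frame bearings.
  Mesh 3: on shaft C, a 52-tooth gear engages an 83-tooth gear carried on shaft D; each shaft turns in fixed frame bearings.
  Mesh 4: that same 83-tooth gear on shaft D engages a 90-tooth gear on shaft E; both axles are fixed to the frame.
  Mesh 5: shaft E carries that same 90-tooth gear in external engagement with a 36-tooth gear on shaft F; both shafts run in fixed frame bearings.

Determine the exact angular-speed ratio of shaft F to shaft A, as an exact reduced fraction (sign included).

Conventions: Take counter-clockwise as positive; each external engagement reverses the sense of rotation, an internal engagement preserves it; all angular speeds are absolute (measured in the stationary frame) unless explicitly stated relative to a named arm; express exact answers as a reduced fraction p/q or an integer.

-3393/3071

class = fixed-axis compound train [5 meshes; 5 ratios multiply, 5 sense flips]
mesh 1 [81T→83T]: running ratio 81/83, sense −
mesh 2 [29T→37T]: running ratio 2349/3071, sense +
mesh 3 [52T→83T]: running ratio 122148/254893, sense −
mesh 4 [83T→90T]: running ratio 6786/15355, sense +
mesh 5 [90T→36T]: running ratio 3393/3071, sense −
ω_out/ω_in = -3393/3071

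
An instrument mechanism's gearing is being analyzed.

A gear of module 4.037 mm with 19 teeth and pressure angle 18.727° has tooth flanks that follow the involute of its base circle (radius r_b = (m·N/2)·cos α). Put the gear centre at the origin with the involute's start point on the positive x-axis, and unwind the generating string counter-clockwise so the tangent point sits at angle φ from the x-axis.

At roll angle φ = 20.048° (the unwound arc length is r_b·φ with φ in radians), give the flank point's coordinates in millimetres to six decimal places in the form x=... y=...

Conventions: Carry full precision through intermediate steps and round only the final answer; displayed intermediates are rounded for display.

x=38.476987 y=0.512338

single-mesh involute tooth geometry (19T wheel at module 4.037)
pitch radius r_p = m·N/2 = 4.037·19/2 = 38.351500
base radius r_b = r_p·cos α = 38.351500·cos 18.727° = 36.321137
roll angle φ = 20.048° = 0.34990361 rad
x = r_b·(cos φ + φ·sin φ) = 38.476987
y = r_b·(sin φ − φ·cos φ) = 0.512338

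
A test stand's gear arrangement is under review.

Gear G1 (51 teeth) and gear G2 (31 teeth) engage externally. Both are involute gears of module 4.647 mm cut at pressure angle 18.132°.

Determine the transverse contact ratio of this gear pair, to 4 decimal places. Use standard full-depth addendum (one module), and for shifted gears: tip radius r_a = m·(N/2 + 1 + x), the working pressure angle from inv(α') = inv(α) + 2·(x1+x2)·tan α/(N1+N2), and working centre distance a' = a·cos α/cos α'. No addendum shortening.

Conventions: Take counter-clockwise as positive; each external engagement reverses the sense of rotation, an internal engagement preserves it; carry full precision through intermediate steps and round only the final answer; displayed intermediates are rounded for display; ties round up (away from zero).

recognized (one external pair, fixed centres): single-mesh tooth geometry, m = 4.647, N1 = 51, N2 = 31
base radii: r_b1 = 112.614110, r_b2 = 68.451714
tip radii: r_a1 = 123.145500, r_a2 = 76.675500
no profile shift: α' = α, a' = a
action lengths: √(r_a1²−r_b1²) = 49.828471, √(r_a2²−r_b2²) = 34.547000
base pitch p_b = π·m·cos α = 13.874026
CR = (49.828471 + 34.547000 − 190.527000·sin 18.13200°)/13.874026 = 1.807845
contact ratio ≈ 1.8078

1.8078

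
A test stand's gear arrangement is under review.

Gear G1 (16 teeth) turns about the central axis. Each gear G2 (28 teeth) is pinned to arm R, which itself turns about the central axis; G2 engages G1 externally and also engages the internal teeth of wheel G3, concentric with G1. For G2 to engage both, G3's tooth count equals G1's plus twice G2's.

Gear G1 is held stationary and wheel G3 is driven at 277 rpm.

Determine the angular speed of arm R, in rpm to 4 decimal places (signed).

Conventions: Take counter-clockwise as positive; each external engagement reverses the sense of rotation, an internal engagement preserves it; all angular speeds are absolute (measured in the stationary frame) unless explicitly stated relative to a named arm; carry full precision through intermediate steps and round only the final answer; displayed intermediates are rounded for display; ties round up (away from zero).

+226.6364 rpm

planetary set (16T centre, 28T on arm, 72T internal) — Willis relation
normalise by the input: solve with ω_ring = 1, then scale by 277 rpm
ring teeth: 16 + 2·28 = 72
16(ω_sun−ω_arm) = −72(ω_ring−ω_arm),  ω_sun = 0, ω_ring = 1
16(0−ω_arm) = −72(1−ω_arm)  ⇒  88·ω_arm = 72  ⇒  ω_arm = 9/11
scale: ω_arm = 9/11 × 277 rpm = +226.6364 rpm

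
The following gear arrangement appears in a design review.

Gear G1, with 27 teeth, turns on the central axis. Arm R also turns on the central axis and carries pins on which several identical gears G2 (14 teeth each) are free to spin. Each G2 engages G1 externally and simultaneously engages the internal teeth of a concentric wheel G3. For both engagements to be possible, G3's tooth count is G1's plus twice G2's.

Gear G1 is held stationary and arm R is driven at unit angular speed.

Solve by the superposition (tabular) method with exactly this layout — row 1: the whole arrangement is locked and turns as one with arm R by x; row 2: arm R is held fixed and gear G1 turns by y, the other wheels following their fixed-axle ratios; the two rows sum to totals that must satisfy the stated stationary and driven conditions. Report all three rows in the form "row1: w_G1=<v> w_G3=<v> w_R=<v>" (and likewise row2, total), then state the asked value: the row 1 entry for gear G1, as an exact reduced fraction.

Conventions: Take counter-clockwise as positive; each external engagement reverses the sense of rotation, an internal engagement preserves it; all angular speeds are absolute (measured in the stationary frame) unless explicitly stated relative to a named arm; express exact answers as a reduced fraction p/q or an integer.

planetary set (27T centre, 14T on arm, 55T internal) — Willis relation
row 1 (train locked, turned with arm): all members turn x
row 2 (arm held, sun turns y): ω_ring = −(27/55)·y, ω_arm = 0
boundary: total ω_sun = x + y = 0 and total ω_arm = x = 1  ⇒  y = -1, x = 1
row 2 ring = −(27/55)·(-1) = 27/55
totals (row 1 + row 2): sun 1 + (-1) = 0, ring 1 + 27/55 = 82/55, arm 1 + 0 = 1
asked cell (row1, sun) = 1

row1: w_G1=1 w_G3=1 w_R=1
row2: w_G1=-1 w_G3=27/55 w_R=0
total: w_G1=0 w_G3=82/55 w_R=1
asked value: 1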